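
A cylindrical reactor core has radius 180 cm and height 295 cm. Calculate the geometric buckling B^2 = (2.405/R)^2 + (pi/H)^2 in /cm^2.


B^2 = (2.405/R)^2 + (pi/H)^2
B^2 = (2.405/180)^2 + (pi/295)^2
B^2 = 2.9193e-04 /cm^2

2.9193e-04


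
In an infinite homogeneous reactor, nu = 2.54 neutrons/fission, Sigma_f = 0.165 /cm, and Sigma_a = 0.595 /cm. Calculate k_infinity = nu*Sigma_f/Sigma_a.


k_inf = nu * Sigma_f / Sigma_a
k_inf = 2.54 * 0.165 / 0.595
k_inf = 0.70437

0.70437


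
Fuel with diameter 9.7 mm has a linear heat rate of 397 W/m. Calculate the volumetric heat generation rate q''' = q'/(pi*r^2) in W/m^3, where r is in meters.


r = D / 2 / 1000 = 9.7 / 2 / 1000 = 0.00485 m
q''' = q' / (pi * r^2)
q''' = 397 / (pi * 0.00485^2)
q''' = 5.3723e+06 W/m^3

5.3723e+06


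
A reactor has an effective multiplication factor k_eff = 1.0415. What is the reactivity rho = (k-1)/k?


rho = (k_eff - 1) / k_eff
rho = (1.0415 - 1) / 1.0415
rho = 0.039846

0.039846


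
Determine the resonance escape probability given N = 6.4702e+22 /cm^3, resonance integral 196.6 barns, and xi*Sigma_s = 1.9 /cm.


p = exp(-N * I * 1e-24 / (xi*Sigma_s))
p = exp(-6.4702e+22 * 196.6 * 1e-24 / 1.9)
p = 0.0012371

0.0012371


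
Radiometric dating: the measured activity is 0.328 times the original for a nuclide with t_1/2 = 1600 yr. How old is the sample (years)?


lambda = ln(2) / t_half = ln(2) / 1600 = 4.332170e-04 /yr
t = -ln(A/A0) / lambda
t = -ln(0.328) / 4.332170e-04
t = 2573.2 yr

2573.2


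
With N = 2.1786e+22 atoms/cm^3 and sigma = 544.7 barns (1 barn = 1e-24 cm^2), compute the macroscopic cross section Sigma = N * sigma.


Sigma = N * sigma_barns * 1e-24
Sigma = 2.1786e+22 * 544.7 * 1e-24
Sigma = 11.867 /cm

11.867


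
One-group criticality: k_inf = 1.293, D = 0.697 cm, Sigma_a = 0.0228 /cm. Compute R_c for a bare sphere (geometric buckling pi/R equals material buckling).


L^2 = D / Sigma_a = 0.697 / 0.0228 = 30.57018 cm^2
B_m^2 = (k_inf - 1) / L^2 = (1.293 - 1) / 30.57018 = 0.009584504 /cm^2
For a bare sphere: B_g = pi/R, so R_c = pi / sqrt(B_m^2)
R_c = pi / sqrt(0.009584504) = 32.090 cm

32.090


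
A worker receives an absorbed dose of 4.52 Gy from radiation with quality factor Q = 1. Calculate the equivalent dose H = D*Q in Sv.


H = D * Q
H = 4.52 * 1
H = 4.5200 Sv

4.5200


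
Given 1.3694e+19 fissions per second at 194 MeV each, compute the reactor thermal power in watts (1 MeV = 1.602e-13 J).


P = fission_rate * E_MeV * 1.602e-13
P = 1.3694e+19 * 194 * 1.602e-13
P = 4.2559e+08 W

4.2559e+08


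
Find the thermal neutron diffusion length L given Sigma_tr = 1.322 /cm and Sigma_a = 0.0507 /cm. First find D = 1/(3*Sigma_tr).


D = 1 / (3 * Sigma_tr) = 1 / (3 * 1.322) = 0.2521432 cm
L = sqrt(D / Sigma_a)
L = sqrt(0.2521432 / 0.0507)
L = 2.2301 cm

2.2301


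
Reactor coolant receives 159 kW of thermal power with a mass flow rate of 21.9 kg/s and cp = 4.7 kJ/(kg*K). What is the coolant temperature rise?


dT = Q / (m_dot * cp)
dT = 159 / (21.9 * 4.7)
dT = 1.5447 C

1.5447


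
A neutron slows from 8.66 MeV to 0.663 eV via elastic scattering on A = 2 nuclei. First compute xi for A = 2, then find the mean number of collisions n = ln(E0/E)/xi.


xi = 1 + (A-1)^2/(2A)*ln((A-1)/(A+1)) = 0.7253469 (for A = 2)
n = ln(E0/E) / xi
n = ln(8.66e6 / 0.663) / 0.7253469
n = ln(1.306184e+07) / 0.7253469 = 22.589

22.589


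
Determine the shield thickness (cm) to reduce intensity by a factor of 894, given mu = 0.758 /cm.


x = ln(factor) / mu
x = ln(894) / 0.758
x = 8.9653 cm

8.9653


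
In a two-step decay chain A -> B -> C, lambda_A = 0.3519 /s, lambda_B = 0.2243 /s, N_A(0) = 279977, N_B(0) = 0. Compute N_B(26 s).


N_B(t) = lambda_A * N_A0 / (lambda_B - lambda_A) * [exp(-lambda_A*t) - exp(-lambda_B*t)]
exp(-0.3519*26) = 1.062836e-04; exp(-0.2243*26) = 0.002932793
N_B = 0.3519 * 279977 / (0.2243 - 0.3519) * (1.062836e-04 - 0.002932793)
N_B = 2182.4

2182.4


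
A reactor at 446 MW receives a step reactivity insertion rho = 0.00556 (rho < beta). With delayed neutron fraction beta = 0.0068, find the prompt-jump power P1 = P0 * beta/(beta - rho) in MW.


P1/P0 = beta / (beta - rho)
P1/P0 = 0.0068 / (0.0068 - 0.00556) = 5.483871
P1 = 446 * 5.483871 = 2445.8 MW

2445.8


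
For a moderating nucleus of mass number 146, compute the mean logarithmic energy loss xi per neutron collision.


xi = 1 + (A-1)^2/(2A) * ln((A-1)/(A+1))
xi = 1 + (146-1)^2/(2*146) * ln((146-1)/(146 +1))
xi = 0.013636

0.013636


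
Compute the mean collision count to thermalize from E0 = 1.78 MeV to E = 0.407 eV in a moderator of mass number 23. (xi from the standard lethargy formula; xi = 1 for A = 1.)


xi = 1 + (A-1)^2/(2A)*ln((A-1)/(A+1)) = 0.08448899 (for A = 23)
n = ln(E0/E) / xi
n = ln(1.78e6 / 0.407) / 0.08448899
n = ln(4.373464e+06) / 0.08448899 = 180.98

180.98


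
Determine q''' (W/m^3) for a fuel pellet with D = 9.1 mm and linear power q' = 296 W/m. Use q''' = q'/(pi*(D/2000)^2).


r = D / 2 / 1000 = 9.1 / 2 / 1000 = 0.00455 m
q''' = q' / (pi * r^2)
q''' = 296 / (pi * 0.00455^2)
q''' = 4.5511e+06 W/m^3

4.5511e+06


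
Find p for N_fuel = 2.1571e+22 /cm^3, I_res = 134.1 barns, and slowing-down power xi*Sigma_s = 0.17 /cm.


p = exp(-N * I * 1e-24 / (xi*Sigma_s))
p = exp(-2.1571e+22 * 134.1 * 1e-24 / 0.17)
p = 4.0754e-08

4.0754e-08


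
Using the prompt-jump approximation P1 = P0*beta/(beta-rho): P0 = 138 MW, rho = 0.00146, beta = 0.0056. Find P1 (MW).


P1/P0 = beta / (beta - rho)
P1/P0 = 0.0056 / (0.0056 - 0.00146) = 1.352657
P1 = 138 * 1.352657 = 186.67 MW

186.67


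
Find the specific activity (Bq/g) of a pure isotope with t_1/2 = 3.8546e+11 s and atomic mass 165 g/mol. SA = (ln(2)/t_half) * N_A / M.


lambda = ln(2) / t_half = ln(2) / 3.8546e+11 = 1.798234e-12 /s
SA = lambda * N_A / M
SA = 1.798234e-12 * 6.022e23 / 165
SA = 6.5630e+09 Bq/g

6.5630e+09


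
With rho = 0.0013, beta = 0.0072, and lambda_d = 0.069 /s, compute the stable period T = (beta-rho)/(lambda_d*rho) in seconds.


T = (beta - rho) / (lambda_d * rho)
T = (0.0072 - 0.0013) / (0.069 * 0.0013)
T = 65.775 s

65.775


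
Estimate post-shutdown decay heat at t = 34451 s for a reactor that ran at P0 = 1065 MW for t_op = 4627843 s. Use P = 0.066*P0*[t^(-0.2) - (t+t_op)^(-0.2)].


P/P0 = 0.066 * [t^(-0.2) - (t + t_op)^(-0.2)]
P/P0 = 0.066 * [34451^(-0.2) - (34451 + 4627843)^(-0.2)]
P/P0 = 0.066 * [0.1237541 - 0.04637459] = 0.005107048
P = 1065 * 0.005107048 = 5.4390 MW

5.4390


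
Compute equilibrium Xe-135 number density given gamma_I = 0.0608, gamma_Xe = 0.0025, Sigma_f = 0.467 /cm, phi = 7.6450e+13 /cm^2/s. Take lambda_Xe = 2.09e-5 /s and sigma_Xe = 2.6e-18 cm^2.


Xe_eq = (gamma_I + gamma_Xe) * Sigma_f * phi / (lambda_Xe + sigma_Xe * phi)
Numerator = (0.0608 + 0.0025) * 0.467 * 7.6450e+13 = 2.259946e+12
Denominator = 2.09e-5 + 2.6e-18 * 7.6450e+13 = 2.196700e-04
Xe_eq = 2.259946e+12 / 2.196700e-04 = 1.0288e+16 /cm^3

1.0288e+16


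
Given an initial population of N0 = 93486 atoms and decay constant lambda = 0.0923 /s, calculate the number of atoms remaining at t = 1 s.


N = N0 * exp(-lambda * t)
N = 93486 * exp(-0.0923 * 1)
N = 85243

85243


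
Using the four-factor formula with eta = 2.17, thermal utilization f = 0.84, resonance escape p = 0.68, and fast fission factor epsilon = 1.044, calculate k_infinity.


k_inf = eta * f * p * epsilon
k_inf = 2.17 * 0.84 * 0.68 * 1.044
k_inf = 1.2940

1.2940


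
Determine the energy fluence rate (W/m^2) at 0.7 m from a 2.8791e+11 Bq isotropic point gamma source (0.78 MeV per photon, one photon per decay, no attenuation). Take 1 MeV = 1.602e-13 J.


psi = A * E * 1.602e-13 / (4*pi*r^2)
psi = 2.8791e+11 * 0.78 * 1.602e-13 / (4*pi*0.7^2)
psi = 0.0058426 W/m^2

0.0058426


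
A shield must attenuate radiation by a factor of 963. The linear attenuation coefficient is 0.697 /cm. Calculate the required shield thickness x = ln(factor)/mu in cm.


x = ln(factor) / mu
x = ln(963) / 0.697
x = 9.8566 cm

9.8566


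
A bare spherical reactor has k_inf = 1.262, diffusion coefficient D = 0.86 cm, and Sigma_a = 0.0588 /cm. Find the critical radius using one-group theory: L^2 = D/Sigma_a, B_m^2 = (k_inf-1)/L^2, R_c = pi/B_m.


L^2 = D / Sigma_a = 0.86 / 0.0588 = 14.62585 cm^2
B_m^2 = (k_inf - 1) / L^2 = (1.262 - 1) / 14.62585 = 0.01791349 /cm^2
For a bare sphere: B_g = pi/R, so R_c = pi / sqrt(B_m^2)
R_c = pi / sqrt(0.01791349) = 23.473 cm

23.473


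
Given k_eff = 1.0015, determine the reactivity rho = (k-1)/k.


rho = (k_eff - 1) / k_eff
rho = (1.0015 - 1) / 1.0015
rho = 0.0014978

0.0014978


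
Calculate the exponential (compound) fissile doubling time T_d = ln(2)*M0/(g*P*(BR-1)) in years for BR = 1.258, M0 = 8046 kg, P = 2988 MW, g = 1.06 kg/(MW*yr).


Breeding gain G = BR - 1 = 1.258 - 1 = 0.258
Fissile production rate = g * P * G = 1.06 * 2988 * 0.258 = 817.15824 kg/yr
T_d = ln(2) * M0 / (g * P * G)
T_d = ln(2) * 8046 / 817.15824 = 6.8249 yr

6.8249


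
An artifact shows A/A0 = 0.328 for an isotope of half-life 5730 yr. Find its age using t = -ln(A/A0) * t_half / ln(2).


lambda = ln(2) / t_half = ln(2) / 5730 = 1.209681e-04 /yr
t = -ln(A/A0) / lambda
t = -ln(0.328) / 1.209681e-04
t = 9215.2 yr

9215.2


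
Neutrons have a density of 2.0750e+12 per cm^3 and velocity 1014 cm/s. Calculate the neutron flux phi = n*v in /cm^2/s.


phi = n * v
phi = 2.0750e+12 * 1014
phi = 2.1040e+15 /cm^2/s

2.1040e+15


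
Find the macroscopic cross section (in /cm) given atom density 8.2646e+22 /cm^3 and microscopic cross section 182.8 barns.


Sigma = N * sigma_barns * 1e-24
Sigma = 8.2646e+22 * 182.8 * 1e-24
Sigma = 15.108 /cm

15.108


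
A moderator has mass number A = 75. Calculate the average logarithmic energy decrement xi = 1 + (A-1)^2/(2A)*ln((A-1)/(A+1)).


xi = 1 + (A-1)^2/(2A) * ln((A-1)/(A+1))
xi = 1 + (75-1)^2/(2*75) * ln((75-1)/(75 +1))
xi = 0.026431

0.026431


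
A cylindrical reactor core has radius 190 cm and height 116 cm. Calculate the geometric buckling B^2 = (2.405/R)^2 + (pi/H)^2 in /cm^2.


B^2 = (2.405/R)^2 + (pi/H)^2
B^2 = (2.405/190)^2 + (pi/116)^2
B^2 = 8.9369e-04 /cm^2

8.9369e-04


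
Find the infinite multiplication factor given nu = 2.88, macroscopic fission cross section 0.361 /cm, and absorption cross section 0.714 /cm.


k_inf = nu * Sigma_f / Sigma_a
k_inf = 2.88 * 0.361 / 0.714
k_inf = 1.4561

1.4561


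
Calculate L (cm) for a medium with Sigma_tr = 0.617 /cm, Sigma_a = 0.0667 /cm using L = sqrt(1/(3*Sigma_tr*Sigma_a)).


D = 1 / (3 * Sigma_tr) = 1 / (3 * 0.617) = 0.5402485 cm
L = sqrt(D / Sigma_a)
L = sqrt(0.5402485 / 0.0667)
L = 2.8460 cm

2.8460


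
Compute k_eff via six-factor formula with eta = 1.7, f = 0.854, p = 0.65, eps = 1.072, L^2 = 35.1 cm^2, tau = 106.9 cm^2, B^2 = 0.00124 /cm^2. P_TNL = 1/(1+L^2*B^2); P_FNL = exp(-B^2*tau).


k_inf = eta*f*p*eps = 1.7*0.854*0.65*1.072 = 1.011614
P_TNL = 1/(1 + L^2*B^2) = 1/(1 + 35.1*0.00124) = 0.9582913
P_FNL = exp(-B^2*tau) = exp(-0.00124*106.9) = 0.8758539
k_eff = k_inf * P_TNL * P_FNL = 1.011614 * 0.9582913 * 0.8758539
k_eff = 0.84907

0.84907


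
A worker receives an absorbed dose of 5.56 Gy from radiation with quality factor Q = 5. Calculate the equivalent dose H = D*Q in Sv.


H = D * Q
H = 5.56 * 5
H = 27.800 Sv

27.800


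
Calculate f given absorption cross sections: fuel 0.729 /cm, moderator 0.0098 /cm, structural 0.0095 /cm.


f = Sigma_a_fuel / (Sigma_a_fuel + Sigma_a_mod + Sigma_a_other)
f = 0.729 / (0.729 + 0.0098 + 0.0095)
f = 0.97421

0.97421


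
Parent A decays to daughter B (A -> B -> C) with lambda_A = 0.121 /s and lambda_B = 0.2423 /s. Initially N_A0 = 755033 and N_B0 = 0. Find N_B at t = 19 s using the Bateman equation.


N_B(t) = lambda_A * N_A0 / (lambda_B - lambda_A) * [exp(-lambda_A*t) - exp(-lambda_B*t)]
exp(-0.121*19) = 0.1003592; exp(-0.2423*19) = 0.01001471
N_B = 0.121 * 755033 / (0.2423 - 0.121) * (0.1003592 - 0.01001471)
N_B = 68044

68044


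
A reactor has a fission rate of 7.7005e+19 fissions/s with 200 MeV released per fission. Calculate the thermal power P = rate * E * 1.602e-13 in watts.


P = fission_rate * E_MeV * 1.602e-13
P = 7.7005e+19 * 200 * 1.602e-13
P = 2.4672e+09 W

2.4672e+09


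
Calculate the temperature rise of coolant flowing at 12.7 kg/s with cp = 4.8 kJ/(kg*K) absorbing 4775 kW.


dT = Q / (m_dot * cp)
dT = 4775 / (12.7 * 4.8)
dT = 78.330 C

78.330


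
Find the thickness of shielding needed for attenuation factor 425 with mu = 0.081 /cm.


x = ln(factor) / mu
x = ln(425) / 0.081
x = 74.717 cm

74.717


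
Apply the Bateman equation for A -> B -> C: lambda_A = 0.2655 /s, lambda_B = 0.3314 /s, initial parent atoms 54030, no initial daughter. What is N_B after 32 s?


N_B(t) = lambda_A * N_A0 / (lambda_B - lambda_A) * [exp(-lambda_A*t) - exp(-lambda_B*t)]
exp(-0.2655*32) = 2.042839e-04; exp(-0.3314*32) = 2.479670e-05
N_B = 0.2655 * 54030 / (0.3314 - 0.2655) * (2.042839e-04 - 2.479670e-05)
N_B = 39.070

39.070


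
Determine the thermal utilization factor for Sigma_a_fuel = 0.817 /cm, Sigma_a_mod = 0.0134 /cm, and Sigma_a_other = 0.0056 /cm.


f = Sigma_a_fuel / (Sigma_a_fuel + Sigma_a_mod + Sigma_a_other)
f = 0.817 / (0.817 + 0.0134 + 0.0056)
f = 0.97727

0.97727


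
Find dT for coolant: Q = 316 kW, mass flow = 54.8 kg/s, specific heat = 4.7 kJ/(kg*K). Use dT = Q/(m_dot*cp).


dT = Q / (m_dot * cp)
dT = 316 / (54.8 * 4.7)
dT = 1.2269 C

1.2269


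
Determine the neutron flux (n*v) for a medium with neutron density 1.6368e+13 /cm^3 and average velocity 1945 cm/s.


phi = n * v
phi = 1.6368e+13 * 1945
phi = 3.1836e+16 /cm^2/s

3.1836e+16


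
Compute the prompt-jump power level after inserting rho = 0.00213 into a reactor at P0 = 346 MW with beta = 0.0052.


P1/P0 = beta / (beta - rho)
P1/P0 = 0.0052 / (0.0052 - 0.00213) = 1.693811
P1 = 346 * 1.693811 = 586.06 MW

586.06


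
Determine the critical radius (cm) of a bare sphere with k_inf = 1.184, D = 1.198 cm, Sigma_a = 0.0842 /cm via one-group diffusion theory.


L^2 = D / Sigma_a = 1.198 / 0.0842 = 14.22803 cm^2
B_m^2 = (k_inf - 1) / L^2 = (1.184 - 1) / 14.22803 = 0.01293222 /cm^2
For a bare sphere: B_g = pi/R, so R_c = pi / sqrt(B_m^2)
R_c = pi / sqrt(0.01293222) = 27.626 cm

27.626


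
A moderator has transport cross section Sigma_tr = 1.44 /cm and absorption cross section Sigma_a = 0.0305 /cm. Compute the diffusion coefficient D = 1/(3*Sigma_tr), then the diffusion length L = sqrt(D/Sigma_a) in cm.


D = 1 / (3 * Sigma_tr) = 1 / (3 * 1.44) = 0.2314815 cm
L = sqrt(D / Sigma_a)
L = sqrt(0.2314815 / 0.0305)
L = 2.7549 cm

2.7549


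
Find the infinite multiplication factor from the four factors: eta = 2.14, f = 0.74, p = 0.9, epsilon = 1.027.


k_inf = eta * f * p * epsilon
k_inf = 2.14 * 0.74 * 0.9 * 1.027
k_inf = 1.4637

1.4637


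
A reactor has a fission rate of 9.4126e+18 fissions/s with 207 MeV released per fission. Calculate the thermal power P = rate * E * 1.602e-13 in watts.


P = fission_rate * E_MeV * 1.602e-13
P = 9.4126e+18 * 207 * 1.602e-13
P = 3.1213e+08 W

3.1213e+08


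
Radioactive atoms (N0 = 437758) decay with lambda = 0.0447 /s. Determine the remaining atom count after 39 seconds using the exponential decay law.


N = N0 * exp(-lambda * t)
N = 437758 * exp(-0.0447 * 39)
N = 76582

76582


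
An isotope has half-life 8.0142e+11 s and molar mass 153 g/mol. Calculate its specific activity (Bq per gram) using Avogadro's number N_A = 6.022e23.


lambda = ln(2) / t_half = ln(2) / 8.0142e+11 = 8.648988e-13 /s
SA = lambda * N_A / M
SA = 8.648988e-13 * 6.022e23 / 153
SA = 3.4042e+09 Bq/g

3.4042e+09


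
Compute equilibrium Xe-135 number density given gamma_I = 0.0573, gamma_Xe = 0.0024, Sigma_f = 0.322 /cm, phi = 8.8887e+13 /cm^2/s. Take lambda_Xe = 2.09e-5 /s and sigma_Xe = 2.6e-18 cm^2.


Xe_eq = (gamma_I + gamma_Xe) * Sigma_f * phi / (lambda_Xe + sigma_Xe * phi)
Numerator = (0.0573 + 0.0024) * 0.322 * 8.8887e+13 = 1.708710e+12
Denominator = 2.09e-5 + 2.6e-18 * 8.8887e+13 = 2.520062e-04
Xe_eq = 1.708710e+12 / 2.520062e-04 = 6.7804e+15 /cm^3

6.7804e+15


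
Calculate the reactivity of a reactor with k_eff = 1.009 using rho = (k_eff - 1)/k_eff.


rho = (k_eff - 1) / k_eff
rho = (1.009 - 1) / 1.009
rho = 0.0089197

0.0089197


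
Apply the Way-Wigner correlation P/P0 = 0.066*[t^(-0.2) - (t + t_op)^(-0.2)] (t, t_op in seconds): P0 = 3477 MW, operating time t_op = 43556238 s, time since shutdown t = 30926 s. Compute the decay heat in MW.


P/P0 = 0.066 * [t^(-0.2) - (t + t_op)^(-0.2)]
P/P0 = 0.066 * [30926^(-0.2) - (30926 + 43556238)^(-0.2)]
P/P0 = 0.066 * [0.1264548 - 0.02965707] = 0.006388650
P = 3477 * 0.006388650 = 22.213 MW

22.213


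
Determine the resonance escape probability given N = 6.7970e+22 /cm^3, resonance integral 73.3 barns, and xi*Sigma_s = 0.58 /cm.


p = exp(-N * I * 1e-24 / (xi*Sigma_s))
p = exp(-6.7970e+22 * 73.3 * 1e-24 / 0.58)
p = 1.8596e-04

1.8596e-04


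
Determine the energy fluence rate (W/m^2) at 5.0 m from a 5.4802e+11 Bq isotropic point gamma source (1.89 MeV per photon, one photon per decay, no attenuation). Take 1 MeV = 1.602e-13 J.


psi = A * E * 1.602e-13 / (4*pi*r^2)
psi = 5.4802e+11 * 1.89 * 1.602e-13 / (4*pi*5.0^2)
psi = 5.2817e-04 W/m^2

5.2817e-04


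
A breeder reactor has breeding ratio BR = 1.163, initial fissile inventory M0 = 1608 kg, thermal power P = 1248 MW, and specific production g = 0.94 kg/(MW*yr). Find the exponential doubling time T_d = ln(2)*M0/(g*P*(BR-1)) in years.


Breeding gain G = BR - 1 = 1.163 - 1 = 0.163
Fissile production rate = g * P * G = 0.94 * 1248 * 0.163 = 191.21856 kg/yr
T_d = ln(2) * M0 / (g * P * G)
T_d = ln(2) * 1608 / 191.21856 = 5.8288 yr

5.8288


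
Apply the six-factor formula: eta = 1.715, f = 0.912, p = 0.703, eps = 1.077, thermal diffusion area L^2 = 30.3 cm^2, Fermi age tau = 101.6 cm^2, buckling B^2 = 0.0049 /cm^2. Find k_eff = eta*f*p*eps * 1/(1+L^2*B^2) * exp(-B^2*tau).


k_inf = eta*f*p*eps = 1.715*0.912*0.703*1.077 = 1.184213
P_TNL = 1/(1 + L^2*B^2) = 1/(1 + 30.3*0.0049) = 0.8707237
P_FNL = exp(-B^2*tau) = exp(-0.0049*101.6) = 0.6078422
k_eff = k_inf * P_TNL * P_FNL = 1.184213 * 0.8707237 * 0.6078422
k_eff = 0.62676

0.62676


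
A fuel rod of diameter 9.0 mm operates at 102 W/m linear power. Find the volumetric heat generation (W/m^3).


r = D / 2 / 1000 = 9.0 / 2 / 1000 = 0.0045 m
q''' = q' / (pi * r^2)
q''' = 102 / (pi * 0.0045^2)
q''' = 1.6033e+06 W/m^3

1.6033e+06


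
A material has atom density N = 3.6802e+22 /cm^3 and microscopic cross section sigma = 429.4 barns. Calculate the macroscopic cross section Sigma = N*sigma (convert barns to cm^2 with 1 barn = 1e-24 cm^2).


Sigma = N * sigma_barns * 1e-24
Sigma = 3.6802e+22 * 429.4 * 1e-24
Sigma = 15.803 /cm

15.803


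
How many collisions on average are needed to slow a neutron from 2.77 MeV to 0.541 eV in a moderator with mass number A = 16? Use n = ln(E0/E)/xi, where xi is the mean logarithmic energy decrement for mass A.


xi = 1 + (A-1)^2/(2A)*ln((A-1)/(A+1)) = 0.1199467 (for A = 16)
n = ln(E0/E) / xi
n = ln(2.77e6 / 0.541) / 0.1199467
n = ln(5.120148e+06) / 0.1199467 = 128.80

128.80


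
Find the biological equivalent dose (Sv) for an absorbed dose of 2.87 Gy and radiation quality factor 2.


H = D * Q
H = 2.87 * 2
H = 5.7400 Sv

5.7400


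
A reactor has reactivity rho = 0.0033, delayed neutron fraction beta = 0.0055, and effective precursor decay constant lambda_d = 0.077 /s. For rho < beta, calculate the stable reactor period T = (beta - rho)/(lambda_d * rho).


T = (beta - rho) / (lambda_d * rho)
T = (0.0055 - 0.0033) / (0.077 * 0.0033)
T = 8.6580 s

8.6580


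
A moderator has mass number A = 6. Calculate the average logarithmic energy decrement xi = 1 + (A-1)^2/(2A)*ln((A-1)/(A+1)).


xi = 1 + (A-1)^2/(2A) * ln((A-1)/(A+1))
xi = 1 + (6-1)^2/(2*6) * ln((6-1)/(6 +1))
xi = 0.29902

0.29902


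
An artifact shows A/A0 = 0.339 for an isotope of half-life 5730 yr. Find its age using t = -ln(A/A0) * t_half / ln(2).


lambda = ln(2) / t_half = ln(2) / 5730 = 1.209681e-04 /yr
t = -ln(A/A0) / lambda
t = -ln(0.339) / 1.209681e-04
t = 8942.5 yr

8942.5


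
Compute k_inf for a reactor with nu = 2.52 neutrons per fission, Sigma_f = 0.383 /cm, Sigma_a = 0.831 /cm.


k_inf = nu * Sigma_f / Sigma_a
k_inf = 2.52 * 0.383 / 0.831
k_inf = 1.1614

1.1614


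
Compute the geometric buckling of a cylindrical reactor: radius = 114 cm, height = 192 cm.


B^2 = (2.405/R)^2 + (pi/H)^2
B^2 = (2.405/114)^2 + (pi/192)^2
B^2 = 7.1279e-04 /cm^2

7.1279e-04


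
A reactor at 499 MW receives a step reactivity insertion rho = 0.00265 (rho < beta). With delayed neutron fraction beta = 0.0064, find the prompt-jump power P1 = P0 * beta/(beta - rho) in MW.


P1/P0 = beta / (beta - rho)
P1/P0 = 0.0064 / (0.0064 - 0.00265) = 1.706667
P1 = 499 * 1.706667 = 851.63 MW

851.63


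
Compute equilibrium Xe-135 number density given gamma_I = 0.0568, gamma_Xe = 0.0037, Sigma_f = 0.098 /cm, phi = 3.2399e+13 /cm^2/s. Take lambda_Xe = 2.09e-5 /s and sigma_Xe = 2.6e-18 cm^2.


Xe_eq = (gamma_I + gamma_Xe) * Sigma_f * phi / (lambda_Xe + sigma_Xe * phi)
Numerator = (0.0568 + 0.0037) * 0.098 * 3.2399e+13 = 1.920937e+11
Denominator = 2.09e-5 + 2.6e-18 * 3.2399e+13 = 1.051374e-04
Xe_eq = 1.920937e+11 / 1.051374e-04 = 1.8271e+15 /cm^3

1.8271e+15


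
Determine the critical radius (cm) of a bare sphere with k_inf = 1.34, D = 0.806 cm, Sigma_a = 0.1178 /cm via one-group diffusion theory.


L^2 = D / Sigma_a = 0.806 / 0.1178 = 6.842105 cm^2
B_m^2 = (k_inf - 1) / L^2 = (1.34 - 1) / 6.842105 = 0.04969231 /cm^2
For a bare sphere: B_g = pi/R, so R_c = pi / sqrt(B_m^2)
R_c = pi / sqrt(0.04969231) = 14.093 cm

14.093


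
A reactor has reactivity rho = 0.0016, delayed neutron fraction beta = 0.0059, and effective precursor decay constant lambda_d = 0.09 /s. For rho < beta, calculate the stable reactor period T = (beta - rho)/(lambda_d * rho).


T = (beta - rho) / (lambda_d * rho)
T = (0.0059 - 0.0016) / (0.09 * 0.0016)
T = 29.861 s

29.861


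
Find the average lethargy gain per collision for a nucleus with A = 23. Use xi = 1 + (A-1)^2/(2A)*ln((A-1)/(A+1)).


xi = 1 + (A-1)^2/(2A) * ln((A-1)/(A+1))
xi = 1 + (23-1)^2/(2*23) * ln((23-1)/(23 +1))
xi = 0.084489

0.084489


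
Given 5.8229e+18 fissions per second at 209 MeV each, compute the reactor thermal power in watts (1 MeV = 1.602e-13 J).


P = fission_rate * E_MeV * 1.602e-13
P = 5.8229e+18 * 209 * 1.602e-13
P = 1.9496e+08 W

1.9496e+08


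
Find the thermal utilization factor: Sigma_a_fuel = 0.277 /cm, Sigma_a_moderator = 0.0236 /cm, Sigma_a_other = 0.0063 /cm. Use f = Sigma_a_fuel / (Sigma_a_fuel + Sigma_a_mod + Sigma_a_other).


f = Sigma_a_fuel / (Sigma_a_fuel + Sigma_a_mod + Sigma_a_other)
f = 0.277 / (0.277 + 0.0236 + 0.0063)
f = 0.90257

0.90257


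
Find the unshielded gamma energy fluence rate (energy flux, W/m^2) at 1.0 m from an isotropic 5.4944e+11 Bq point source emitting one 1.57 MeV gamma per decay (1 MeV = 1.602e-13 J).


psi = A * E * 1.602e-13 / (4*pi*r^2)
psi = 5.4944e+11 * 1.57 * 1.602e-13 / (4*pi*1.0^2)
psi = 0.010997 W/m^2

0.010997


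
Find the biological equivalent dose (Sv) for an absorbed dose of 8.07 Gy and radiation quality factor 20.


H = D * Q
H = 8.07 * 20
H = 161.40 Sv

161.40


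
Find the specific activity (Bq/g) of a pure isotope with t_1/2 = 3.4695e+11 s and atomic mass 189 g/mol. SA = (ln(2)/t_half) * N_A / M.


lambda = ln(2) / t_half = ln(2) / 3.4695e+11 = 1.997830e-12 /s
SA = lambda * N_A / M
SA = 1.997830e-12 * 6.022e23 / 189
SA = 6.3656e+09 Bq/g

6.3656e+09


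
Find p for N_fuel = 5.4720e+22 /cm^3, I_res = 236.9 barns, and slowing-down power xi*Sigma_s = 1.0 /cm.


p = exp(-N * I * 1e-24 / (xi*Sigma_s))
p = exp(-5.4720e+22 * 236.9 * 1e-24 / 1.0)
p = 2.3451e-06

2.3451e-06


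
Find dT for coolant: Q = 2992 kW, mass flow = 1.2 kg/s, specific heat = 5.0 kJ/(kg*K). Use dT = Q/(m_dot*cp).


dT = Q / (m_dot * cp)
dT = 2992 / (1.2 * 5.0)
dT = 498.67 C

498.67


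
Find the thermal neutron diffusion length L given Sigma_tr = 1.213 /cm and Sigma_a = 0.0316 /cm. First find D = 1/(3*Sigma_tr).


D = 1 / (3 * Sigma_tr) = 1 / (3 * 1.213) = 0.2748008 cm
L = sqrt(D / Sigma_a)
L = sqrt(0.2748008 / 0.0316)
L = 2.9489 cm

2.9489


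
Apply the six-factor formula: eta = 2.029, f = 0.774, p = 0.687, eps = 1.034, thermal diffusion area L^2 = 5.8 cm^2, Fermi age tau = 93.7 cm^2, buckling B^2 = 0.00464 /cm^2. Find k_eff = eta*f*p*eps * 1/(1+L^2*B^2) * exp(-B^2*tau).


k_inf = eta*f*p*eps = 2.029*0.774*0.687*1.034 = 1.115579
P_TNL = 1/(1 + L^2*B^2) = 1/(1 + 5.8*0.00464) = 0.9737933
P_FNL = exp(-B^2*tau) = exp(-0.00464*93.7) = 0.6474148
k_eff = k_inf * P_TNL * P_FNL = 1.115579 * 0.9737933 * 0.6474148
k_eff = 0.70331

0.70331


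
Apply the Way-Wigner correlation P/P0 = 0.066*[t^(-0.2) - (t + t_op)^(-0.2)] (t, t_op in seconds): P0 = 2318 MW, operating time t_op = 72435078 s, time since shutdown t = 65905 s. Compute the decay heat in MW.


P/P0 = 0.066 * [t^(-0.2) - (t + t_op)^(-0.2)]
P/P0 = 0.066 * [65905^(-0.2) - (65905 + 72435078)^(-0.2)]
P/P0 = 0.066 * [0.1086967 - 0.02678744] = 0.005406011
P = 2318 * 0.005406011 = 12.531 MW

12.531


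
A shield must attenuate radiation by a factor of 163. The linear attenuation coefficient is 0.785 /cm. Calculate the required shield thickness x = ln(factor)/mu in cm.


x = ln(factor) / mu
x = ln(163) / 0.785
x = 6.4889 cm

6.4889


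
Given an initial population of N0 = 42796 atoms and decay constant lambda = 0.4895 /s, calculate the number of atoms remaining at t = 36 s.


N = N0 * exp(-lambda * t)
N = 42796 * exp(-0.4895 * 36)
N = 9.5119e-04

9.5119e-04


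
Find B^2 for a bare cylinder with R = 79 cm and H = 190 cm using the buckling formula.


B^2 = (2.405/R)^2 + (pi/H)^2
B^2 = (2.405/79)^2 + (pi/190)^2
B^2 = 0.0012002 /cm^2

0.0012002


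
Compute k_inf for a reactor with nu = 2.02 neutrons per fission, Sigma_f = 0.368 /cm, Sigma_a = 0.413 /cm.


k_inf = nu * Sigma_f / Sigma_a
k_inf = 2.02 * 0.368 / 0.413
k_inf = 1.7999

1.7999


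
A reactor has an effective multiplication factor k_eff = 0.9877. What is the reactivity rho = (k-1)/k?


rho = (k_eff - 1) / k_eff
rho = (0.9877 - 1) / 0.9877
rho = -0.012453

-0.012453


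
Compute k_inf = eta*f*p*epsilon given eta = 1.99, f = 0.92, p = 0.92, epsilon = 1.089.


k_inf = eta * f * p * epsilon
k_inf = 1.99 * 0.92 * 0.92 * 1.089
k_inf = 1.8342

1.8342


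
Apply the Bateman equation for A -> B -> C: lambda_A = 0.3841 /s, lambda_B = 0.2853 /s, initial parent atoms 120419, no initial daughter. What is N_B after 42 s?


N_B(t) = lambda_A * N_A0 / (lambda_B - lambda_A) * [exp(-lambda_A*t) - exp(-lambda_B*t)]
exp(-0.3841*42) = 9.859947e-08; exp(-0.2853*42) = 6.252057e-06
N_B = 0.3841 * 120419 / (0.2853 - 0.3841) * (9.859947e-08 - 6.252057e-06)
N_B = 2.8807

2.8807


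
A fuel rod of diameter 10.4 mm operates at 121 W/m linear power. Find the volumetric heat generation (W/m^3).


r = D / 2 / 1000 = 10.4 / 2 / 1000 = 0.0052 m
q''' = q' / (pi * r^2)
q''' = 121 / (pi * 0.0052^2)
q''' = 1.4244e+06 W/m^3

1.4244e+06


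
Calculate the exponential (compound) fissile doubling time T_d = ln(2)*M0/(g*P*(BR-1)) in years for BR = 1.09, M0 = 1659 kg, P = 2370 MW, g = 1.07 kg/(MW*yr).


Breeding gain G = BR - 1 = 1.09 - 1 = 0.09
Fissile production rate = g * P * G = 1.07 * 2370 * 0.09 = 228.231 kg/yr
T_d = ln(2) * M0 / (g * P * G)
T_d = ln(2) * 1659 / 228.231 = 5.0385 yr

5.0385


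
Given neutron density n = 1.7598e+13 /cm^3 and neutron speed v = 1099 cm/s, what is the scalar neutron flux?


phi = n * v
phi = 1.7598e+13 * 1099
phi = 1.9340e+16 /cm^2/s

1.9340e+16


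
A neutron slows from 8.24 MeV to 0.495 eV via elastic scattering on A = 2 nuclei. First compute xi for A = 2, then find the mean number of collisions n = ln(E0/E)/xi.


xi = 1 + (A-1)^2/(2A)*ln((A-1)/(A+1)) = 0.7253469 (for A = 2)
n = ln(E0/E) / xi
n = ln(8.24e6 / 0.495) / 0.7253469
n = ln(1.664646e+07) / 0.7253469 = 22.924

22.924


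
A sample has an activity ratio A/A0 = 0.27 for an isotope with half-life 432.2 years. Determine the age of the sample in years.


lambda = ln(2) / t_half = ln(2) / 432.2 = 0.001603765 /yr
t = -ln(A/A0) / lambda
t = -ln(0.27) / 0.001603765
t = 816.41 yr

816.41


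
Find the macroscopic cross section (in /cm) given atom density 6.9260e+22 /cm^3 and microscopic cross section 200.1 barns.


Sigma = N * sigma_barns * 1e-24
Sigma = 6.9260e+22 * 200.1 * 1e-24
Sigma = 13.859 /cm

13.859


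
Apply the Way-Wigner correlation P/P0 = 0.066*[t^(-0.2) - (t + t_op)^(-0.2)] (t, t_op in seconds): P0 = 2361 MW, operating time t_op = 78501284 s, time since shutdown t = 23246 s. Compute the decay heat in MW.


P/P0 = 0.066 * [t^(-0.2) - (t + t_op)^(-0.2)]
P/P0 = 0.066 * [23246^(-0.2) - (23246 + 78501284)^(-0.2)]
P/P0 = 0.066 * [0.1338845 - 0.02636325] = 0.007096402
P = 2361 * 0.007096402 = 16.755 MW

16.755


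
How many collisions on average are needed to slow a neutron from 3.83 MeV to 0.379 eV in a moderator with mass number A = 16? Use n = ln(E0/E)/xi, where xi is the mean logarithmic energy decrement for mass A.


xi = 1 + (A-1)^2/(2A)*ln((A-1)/(A+1)) = 0.1199467 (for A = 16)
n = ln(E0/E) / xi
n = ln(3.83e6 / 0.379) / 0.1199467
n = ln(1.010554e+07) / 0.1199467 = 134.46

134.46


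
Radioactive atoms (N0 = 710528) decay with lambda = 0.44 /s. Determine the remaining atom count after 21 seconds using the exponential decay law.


N = N0 * exp(-lambda * t)
N = 710528 * exp(-0.44 * 21)
N = 68.976

68.976


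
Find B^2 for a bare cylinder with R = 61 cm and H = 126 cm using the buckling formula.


B^2 = (2.405/R)^2 + (pi/H)^2
B^2 = (2.405/61)^2 + (pi/126)^2
B^2 = 0.0021761 /cm^2

0.0021761


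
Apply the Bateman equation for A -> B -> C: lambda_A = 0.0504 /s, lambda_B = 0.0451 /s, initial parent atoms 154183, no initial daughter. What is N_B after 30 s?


N_B(t) = lambda_A * N_A0 / (lambda_B - lambda_A) * [exp(-lambda_A*t) - exp(-lambda_B*t)]
exp(-0.0504*30) = 0.2204686; exp(-0.0451*30) = 0.2584637
N_B = 0.0504 * 154183 / (0.0451 - 0.0504) * (0.2204686 - 0.2584637)
N_B = 55708

55708


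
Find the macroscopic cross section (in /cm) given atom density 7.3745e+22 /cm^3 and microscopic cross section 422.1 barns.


Sigma = N * sigma_barns * 1e-24
Sigma = 7.3745e+22 * 422.1 * 1e-24
Sigma = 31.128 /cm

31.128


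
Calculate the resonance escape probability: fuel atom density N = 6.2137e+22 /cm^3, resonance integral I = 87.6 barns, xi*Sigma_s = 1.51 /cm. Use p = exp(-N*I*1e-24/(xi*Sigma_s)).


p = exp(-N * I * 1e-24 / (xi*Sigma_s))
p = exp(-6.2137e+22 * 87.6 * 1e-24 / 1.51)
p = 0.027194

0.027194


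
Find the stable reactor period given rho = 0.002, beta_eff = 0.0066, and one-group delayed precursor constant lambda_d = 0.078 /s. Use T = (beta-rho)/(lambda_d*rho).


T = (beta - rho) / (lambda_d * rho)
T = (0.0066 - 0.002) / (0.078 * 0.002)
T = 29.487 s

29.487


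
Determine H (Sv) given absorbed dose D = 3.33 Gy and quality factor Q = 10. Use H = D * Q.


H = D * Q
H = 3.33 * 10
H = 33.300 Sv

33.300


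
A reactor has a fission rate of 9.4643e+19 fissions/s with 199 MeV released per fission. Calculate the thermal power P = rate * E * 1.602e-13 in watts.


P = fission_rate * E_MeV * 1.602e-13
P = 9.4643e+19 * 199 * 1.602e-13
P = 3.0172e+09 W

3.0172e+09


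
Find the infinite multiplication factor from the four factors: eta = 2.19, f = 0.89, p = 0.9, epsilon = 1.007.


k_inf = eta * f * p * epsilon
k_inf = 2.19 * 0.89 * 0.9 * 1.007
k_inf = 1.7665

1.7665


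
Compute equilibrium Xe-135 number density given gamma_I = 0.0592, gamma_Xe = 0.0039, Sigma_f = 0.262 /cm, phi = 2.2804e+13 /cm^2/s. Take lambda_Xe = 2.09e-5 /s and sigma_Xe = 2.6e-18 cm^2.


Xe_eq = (gamma_I + gamma_Xe) * Sigma_f * phi / (lambda_Xe + sigma_Xe * phi)
Numerator = (0.0592 + 0.0039) * 0.262 * 2.2804e+13 = 3.770003e+11
Denominator = 2.09e-5 + 2.6e-18 * 2.2804e+13 = 8.019040e-05
Xe_eq = 3.770003e+11 / 8.019040e-05 = 4.7013e+15 /cm^3

4.7013e+15


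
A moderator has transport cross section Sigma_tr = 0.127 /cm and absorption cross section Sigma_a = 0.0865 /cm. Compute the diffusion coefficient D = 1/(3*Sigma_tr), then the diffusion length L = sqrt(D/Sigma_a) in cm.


D = 1 / (3 * Sigma_tr) = 1 / (3 * 0.127) = 2.624672 cm
L = sqrt(D / Sigma_a)
L = sqrt(2.624672 / 0.0865)
L = 5.5085 cm

5.5085


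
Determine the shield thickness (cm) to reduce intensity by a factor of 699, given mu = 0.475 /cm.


x = ln(factor) / mu
x = ln(699) / 0.475
x = 13.789 cm

13.789


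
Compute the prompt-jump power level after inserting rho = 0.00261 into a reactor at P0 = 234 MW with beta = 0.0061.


P1/P0 = beta / (beta - rho)
P1/P0 = 0.0061 / (0.0061 - 0.00261) = 1.747851
P1 = 234 * 1.747851 = 409.00 MW

409.00


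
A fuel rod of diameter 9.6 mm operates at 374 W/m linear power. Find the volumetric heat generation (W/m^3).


r = D / 2 / 1000 = 9.6 / 2 / 1000 = 0.0048 m
q''' = q' / (pi * r^2)
q''' = 374 / (pi * 0.0048^2)
q''' = 5.1670e+06 W/m^3

5.1670e+06


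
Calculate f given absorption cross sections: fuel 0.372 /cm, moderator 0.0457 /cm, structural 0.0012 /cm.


f = Sigma_a_fuel / (Sigma_a_fuel + Sigma_a_mod + Sigma_a_other)
f = 0.372 / (0.372 + 0.0457 + 0.0012)
f = 0.88804

0.88804


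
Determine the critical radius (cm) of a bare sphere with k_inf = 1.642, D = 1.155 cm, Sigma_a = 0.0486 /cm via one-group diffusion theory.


L^2 = D / Sigma_a = 1.155 / 0.0486 = 23.76543 cm^2
B_m^2 = (k_inf - 1) / L^2 = (1.642 - 1) / 23.76543 = 0.02701403 /cm^2
For a bare sphere: B_g = pi/R, so R_c = pi / sqrt(B_m^2)
R_c = pi / sqrt(0.02701403) = 19.114 cm

19.114


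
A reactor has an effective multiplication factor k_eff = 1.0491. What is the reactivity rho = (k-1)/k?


rho = (k_eff - 1) / k_eff
rho = (1.0491 - 1) / 1.0491
rho = 0.046802

0.046802


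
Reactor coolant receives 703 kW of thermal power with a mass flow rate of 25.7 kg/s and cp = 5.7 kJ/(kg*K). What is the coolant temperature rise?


dT = Q / (m_dot * cp)
dT = 703 / (25.7 * 5.7)
dT = 4.7990 C

4.7990


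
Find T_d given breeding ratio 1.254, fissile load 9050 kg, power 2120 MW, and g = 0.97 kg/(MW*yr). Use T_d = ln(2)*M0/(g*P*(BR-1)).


Breeding gain G = BR - 1 = 1.254 - 1 = 0.254
Fissile production rate = g * P * G = 0.97 * 2120 * 0.254 = 522.3256 kg/yr
T_d = ln(2) * M0 / (g * P * G)
T_d = ln(2) * 9050 / 522.3256 = 12.010 yr

12.010


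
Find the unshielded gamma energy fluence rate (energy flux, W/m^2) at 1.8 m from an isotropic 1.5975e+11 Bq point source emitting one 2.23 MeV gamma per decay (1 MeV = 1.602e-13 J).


psi = A * E * 1.602e-13 / (4*pi*r^2)
psi = 1.5975e+11 * 2.23 * 1.602e-13 / (4*pi*1.8^2)
psi = 0.0014017 W/m^2

0.0014017


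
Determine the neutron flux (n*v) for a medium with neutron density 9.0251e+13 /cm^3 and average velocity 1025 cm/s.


phi = n * v
phi = 9.0251e+13 * 1025
phi = 9.2507e+16 /cm^2/s

9.2507e+16


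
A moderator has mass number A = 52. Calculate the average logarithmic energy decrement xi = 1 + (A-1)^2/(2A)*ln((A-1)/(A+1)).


xi = 1 + (A-1)^2/(2A) * ln((A-1)/(A+1))
xi = 1 + (52-1)^2/(2*52) * ln((52-1)/(52 +1))
xi = 0.037973

0.037973


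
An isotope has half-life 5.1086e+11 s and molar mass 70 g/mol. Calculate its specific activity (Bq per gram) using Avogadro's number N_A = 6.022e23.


lambda = ln(2) / t_half = ln(2) / 5.1086e+11 = 1.356824e-12 /s
SA = lambda * N_A / M
SA = 1.356824e-12 * 6.022e23 / 70
SA = 1.1673e+10 Bq/g

1.1673e+10


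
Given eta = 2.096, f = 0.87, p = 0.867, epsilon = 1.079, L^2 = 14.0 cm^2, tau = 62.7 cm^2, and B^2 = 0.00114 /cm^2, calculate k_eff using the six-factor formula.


k_inf = eta*f*p*eps = 2.096*0.87*0.867*1.079 = 1.705890
P_TNL = 1/(1 + L^2*B^2) = 1/(1 + 14.0*0.00114) = 0.9842907
P_FNL = exp(-B^2*tau) = exp(-0.00114*62.7) = 0.9310168
k_eff = k_inf * P_TNL * P_FNL = 1.705890 * 0.9842907 * 0.9310168
k_eff = 1.5633

1.5633


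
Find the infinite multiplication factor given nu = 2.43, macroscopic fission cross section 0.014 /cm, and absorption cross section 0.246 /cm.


k_inf = nu * Sigma_f / Sigma_a
k_inf = 2.43 * 0.014 / 0.246
k_inf = 0.13829

0.13829


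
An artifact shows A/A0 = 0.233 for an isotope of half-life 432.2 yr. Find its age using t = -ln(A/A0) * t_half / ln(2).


lambda = ln(2) / t_half = ln(2) / 432.2 = 0.001603765 /yr
t = -ln(A/A0) / lambda
t = -ln(0.233) / 0.001603765
t = 908.31 yr

908.31


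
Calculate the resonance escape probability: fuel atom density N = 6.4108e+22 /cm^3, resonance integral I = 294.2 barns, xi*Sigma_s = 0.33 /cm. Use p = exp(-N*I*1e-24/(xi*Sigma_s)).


p = exp(-N * I * 1e-24 / (xi*Sigma_s))
p = exp(-6.4108e+22 * 294.2 * 1e-24 / 0.33)
p = 1.5089e-25

1.5089e-25


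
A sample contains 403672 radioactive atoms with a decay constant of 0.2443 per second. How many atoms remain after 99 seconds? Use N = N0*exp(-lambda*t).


N = N0 * exp(-lambda * t)
N = 403672 * exp(-0.2443 * 99)
N = 1.2656e-05

1.2656e-05


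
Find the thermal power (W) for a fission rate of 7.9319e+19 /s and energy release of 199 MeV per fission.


P = fission_rate * E_MeV * 1.602e-13
P = 7.9319e+19 * 199 * 1.602e-13
P = 2.5287e+09 W

2.5287e+09


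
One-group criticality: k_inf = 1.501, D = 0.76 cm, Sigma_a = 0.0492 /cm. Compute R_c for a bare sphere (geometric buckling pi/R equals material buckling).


L^2 = D / Sigma_a = 0.76 / 0.0492 = 15.44715 cm^2
B_m^2 = (k_inf - 1) / L^2 = (1.501 - 1) / 15.44715 = 0.03243317 /cm^2
For a bare sphere: B_g = pi/R, so R_c = pi / sqrt(B_m^2)
R_c = pi / sqrt(0.03243317) = 17.444 cm

17.444


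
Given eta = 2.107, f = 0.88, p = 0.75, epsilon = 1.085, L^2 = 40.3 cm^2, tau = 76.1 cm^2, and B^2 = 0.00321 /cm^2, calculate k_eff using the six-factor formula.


k_inf = eta*f*p*eps = 2.107*0.88*0.75*1.085 = 1.508823
P_TNL = 1/(1 + L^2*B^2) = 1/(1 + 40.3*0.00321) = 0.8854549
P_FNL = exp(-B^2*tau) = exp(-0.00321*76.1) = 0.7832675
k_eff = k_inf * P_TNL * P_FNL = 1.508823 * 0.8854549 * 0.7832675
k_eff = 1.0464

1.0464


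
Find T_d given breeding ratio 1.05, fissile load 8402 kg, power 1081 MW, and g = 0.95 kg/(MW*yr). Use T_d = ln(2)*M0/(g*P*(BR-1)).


Breeding gain G = BR - 1 = 1.05 - 1 = 0.05
Fissile production rate = g * P * G = 0.95 * 1081 * 0.05 = 51.3475 kg/yr
T_d = ln(2) * M0 / (g * P * G)
T_d = ln(2) * 8402 / 51.3475 = 113.42 yr

113.42


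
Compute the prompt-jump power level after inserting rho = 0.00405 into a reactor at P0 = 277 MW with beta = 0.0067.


P1/P0 = beta / (beta - rho)
P1/P0 = 0.0067 / (0.0067 - 0.00405) = 2.528302
P1 = 277 * 2.528302 = 700.34 MW

700.34


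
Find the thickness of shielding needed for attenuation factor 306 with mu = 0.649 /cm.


x = ln(factor) / mu
x = ln(306) / 0.649
x = 8.8191 cm

8.8191


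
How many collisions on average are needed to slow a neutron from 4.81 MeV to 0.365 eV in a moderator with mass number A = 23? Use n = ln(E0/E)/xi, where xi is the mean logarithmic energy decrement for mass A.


xi = 1 + (A-1)^2/(2A)*ln((A-1)/(A+1)) = 0.08448899 (for A = 23)
n = ln(E0/E) / xi
n = ln(4.81e6 / 0.365) / 0.08448899
n = ln(1.317808e+07) / 0.08448899 = 194.04

194.04


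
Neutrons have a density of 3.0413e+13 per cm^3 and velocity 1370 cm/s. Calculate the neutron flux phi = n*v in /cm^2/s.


phi = n * v
phi = 3.0413e+13 * 1370
phi = 4.1666e+16 /cm^2/s

4.1666e+16


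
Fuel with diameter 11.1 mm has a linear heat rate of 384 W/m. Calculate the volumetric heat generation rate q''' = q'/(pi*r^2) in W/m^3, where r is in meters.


r = D / 2 / 1000 = 11.1 / 2 / 1000 = 0.00555 m
q''' = q' / (pi * r^2)
q''' = 384 / (pi * 0.00555^2)
q''' = 3.9682e+06 W/m^3

3.9682e+06
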